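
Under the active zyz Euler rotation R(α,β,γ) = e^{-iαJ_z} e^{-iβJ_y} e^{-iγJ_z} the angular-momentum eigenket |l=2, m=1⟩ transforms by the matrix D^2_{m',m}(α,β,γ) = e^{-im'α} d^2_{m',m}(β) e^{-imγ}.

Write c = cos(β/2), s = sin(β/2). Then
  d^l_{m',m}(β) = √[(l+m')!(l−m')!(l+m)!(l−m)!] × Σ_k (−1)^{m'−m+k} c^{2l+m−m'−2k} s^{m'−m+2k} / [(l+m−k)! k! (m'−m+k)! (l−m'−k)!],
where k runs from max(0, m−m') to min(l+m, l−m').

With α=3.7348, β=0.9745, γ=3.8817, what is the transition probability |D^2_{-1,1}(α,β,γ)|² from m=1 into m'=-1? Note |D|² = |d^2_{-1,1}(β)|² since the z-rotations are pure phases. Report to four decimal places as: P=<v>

D^2_{-1,1}(3.7348,0.9745,3.8817) = e^{-i·-1·3.7348}·d^2_{-1,1}(0.9745)·e^{-i·1·3.8817}. Compute d first:
Half-angle: c=0.883624, s=0.468198. N=√(1·6·6·1)=6.000000
Admissible k: 2..3 (factorial args all ≥0)
  k=2: (−1)^0·6.0000/(2)·0.8836^2·0.4682^2 = +0.513469
  k=3: (−1)^1·6.0000/(6)·0.8836^0·0.4682^4 = -0.048053
d^2_{-1,1}(0.9745) = +0.513469 -0.048053 = +0.465417
|D^2_{-1,1}|² = |d^2_{-1,1}(β)|² = (+0.465417)² = 0.216613 (the z-rotation phases have unit modulus)

P=0.2166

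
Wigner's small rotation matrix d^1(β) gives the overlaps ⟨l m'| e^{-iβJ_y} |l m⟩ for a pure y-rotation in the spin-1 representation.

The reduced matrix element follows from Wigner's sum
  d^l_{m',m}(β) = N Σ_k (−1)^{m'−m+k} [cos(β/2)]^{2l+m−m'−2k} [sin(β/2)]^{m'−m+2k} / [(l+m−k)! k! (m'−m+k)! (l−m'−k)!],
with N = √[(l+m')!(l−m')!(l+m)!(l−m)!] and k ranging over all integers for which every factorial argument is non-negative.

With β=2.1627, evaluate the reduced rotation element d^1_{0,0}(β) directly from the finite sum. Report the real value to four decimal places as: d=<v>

d=-0.5579

d^1_{0,0}(β=2.1627) via Wigner's sum:
Half-angle: c=0.470137, s=0.882593. N=√(1·1·1·1)=1.000000
k∈{0,1} keeps every argument non-negative
  k=0: (−1)^0·1.0000/(1)·0.4701^2·0.8826^0 = +0.221029
  k=1: (−1)^1·1.0000/(1)·0.4701^0·0.8826^2 = -0.778971
d^1_{0,0}(2.1627) = +0.221029 -0.778971 = -0.557942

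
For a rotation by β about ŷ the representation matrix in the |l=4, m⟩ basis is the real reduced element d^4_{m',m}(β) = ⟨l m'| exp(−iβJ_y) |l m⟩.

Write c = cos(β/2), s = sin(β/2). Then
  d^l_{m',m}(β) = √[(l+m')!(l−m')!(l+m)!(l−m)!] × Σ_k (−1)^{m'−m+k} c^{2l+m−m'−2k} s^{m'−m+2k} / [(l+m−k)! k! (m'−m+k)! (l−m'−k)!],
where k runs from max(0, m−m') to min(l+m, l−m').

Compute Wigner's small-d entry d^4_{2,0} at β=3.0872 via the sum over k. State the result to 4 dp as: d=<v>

d^4_{2,0}(β=3.0872) via Wigner's sum:
With c≡cos(β/2)=0.027193 and s≡sin(β/2)=0.999630, N=[720·2·24·24]^{1/2}=910.735966
k∈{0,1,2} keeps every argument non-negative
  k=0: (−1)^2·910.7360/(96)·0.0272^6·0.9996^2 = +0.000000
  k=1: (−1)^3·910.7360/(36)·0.0272^4·0.9996^4 = -0.000014
  k=2: (−1)^4·910.7360/(96)·0.0272^2·0.9996^6 = +0.007000
d^4_{2,0}(3.0872) = +0.000000 -0.000014 +0.007000 = +0.006986

d=0.0070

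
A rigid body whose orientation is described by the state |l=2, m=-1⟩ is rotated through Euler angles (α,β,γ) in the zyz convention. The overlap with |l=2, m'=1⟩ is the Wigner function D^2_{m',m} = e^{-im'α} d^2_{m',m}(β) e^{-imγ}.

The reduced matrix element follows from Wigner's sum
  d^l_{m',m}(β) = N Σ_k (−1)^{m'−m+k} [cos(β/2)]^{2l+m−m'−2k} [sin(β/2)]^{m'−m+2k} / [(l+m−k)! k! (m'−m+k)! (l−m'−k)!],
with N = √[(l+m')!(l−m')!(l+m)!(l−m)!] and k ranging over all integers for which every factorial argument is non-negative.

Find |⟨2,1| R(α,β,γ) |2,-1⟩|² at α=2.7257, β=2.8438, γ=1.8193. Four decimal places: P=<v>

D^2_{1,-1}(2.7257,2.8438,1.8193) = e^{-i·1·2.7257}·d^2_{1,-1}(2.8438)·e^{-i·-1·1.8193}. Compute d first:
With c≡cos(β/2)=0.148347 and s≡sin(β/2)=0.988935, N=[6·1·1·6]^{1/2}=6.000000
k: max(0,(-1)−(1))=0 … min(2+(-1),2−(1))=1
  k=0: (−1)^2·6.0000/(2)·0.1483^2·0.9889^2 = +0.064567
  k=1: (−1)^3·6.0000/(6)·0.1483^0·0.9889^4 = -0.956471
d^2_{1,-1}(2.8438) = +0.064567 -0.956471 = -0.891903
|D^2_{1,-1}|² = |d^2_{1,-1}(β)|² = (-0.891903)² = 0.795492 (the z-rotation phases have unit modulus)

P=0.7955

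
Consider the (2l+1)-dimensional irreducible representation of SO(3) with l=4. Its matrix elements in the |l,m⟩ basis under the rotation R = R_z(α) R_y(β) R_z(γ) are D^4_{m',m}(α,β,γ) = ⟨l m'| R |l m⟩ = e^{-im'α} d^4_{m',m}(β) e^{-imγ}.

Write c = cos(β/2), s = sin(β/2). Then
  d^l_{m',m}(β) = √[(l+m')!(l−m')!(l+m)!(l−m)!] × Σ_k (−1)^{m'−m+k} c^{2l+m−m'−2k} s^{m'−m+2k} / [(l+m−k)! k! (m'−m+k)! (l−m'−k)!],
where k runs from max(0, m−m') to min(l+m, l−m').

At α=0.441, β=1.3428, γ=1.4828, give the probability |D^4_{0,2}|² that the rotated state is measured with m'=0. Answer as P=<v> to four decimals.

D^4_{0,2}(0.441,1.3428,1.4828) = e^{-i·0·0.441}·d^4_{0,2}(1.3428)·e^{-i·2·1.4828}. Compute d first:
With c≡cos(β/2)=0.782952 and s≡sin(β/2)=0.622083, N=[24·24·720·2]^{1/2}=910.735966
k∈{2,3,4} keeps every argument non-negative
  k=2: (−1)^0·910.7360/(96)·0.7830^6·0.6221^2 = +0.845720
  k=3: (−1)^1·910.7360/(36)·0.7830^4·0.6221^4 = -1.423712
  k=4: (−1)^2·910.7360/(96)·0.7830^2·0.6221^6 = +0.337039
d^4_{0,2}(1.3428) = +0.845720 -1.423712 +0.337039 = -0.240953
|D^4_{0,2}|² = |d^4_{0,2}(β)|² = (-0.240953)² = 0.058058 (the z-rotation phases have unit modulus)

P=0.0581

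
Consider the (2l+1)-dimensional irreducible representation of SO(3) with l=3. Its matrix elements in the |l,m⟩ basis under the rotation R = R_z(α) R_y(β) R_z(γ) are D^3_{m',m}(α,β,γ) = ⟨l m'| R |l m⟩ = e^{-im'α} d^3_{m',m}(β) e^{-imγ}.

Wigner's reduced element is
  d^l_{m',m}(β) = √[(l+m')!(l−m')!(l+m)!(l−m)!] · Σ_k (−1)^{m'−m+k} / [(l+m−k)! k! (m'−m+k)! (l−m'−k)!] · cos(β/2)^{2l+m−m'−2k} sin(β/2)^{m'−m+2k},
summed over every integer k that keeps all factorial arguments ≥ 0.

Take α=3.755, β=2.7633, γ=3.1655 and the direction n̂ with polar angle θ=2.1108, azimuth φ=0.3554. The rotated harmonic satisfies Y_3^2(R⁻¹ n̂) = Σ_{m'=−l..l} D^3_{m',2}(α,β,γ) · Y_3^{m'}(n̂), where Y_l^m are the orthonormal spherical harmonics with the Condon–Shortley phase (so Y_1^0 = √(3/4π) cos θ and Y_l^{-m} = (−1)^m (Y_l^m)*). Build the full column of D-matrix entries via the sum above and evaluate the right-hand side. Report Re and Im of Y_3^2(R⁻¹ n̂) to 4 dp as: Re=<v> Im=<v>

Need the full column D^3_{m',2} for m'=−3..3 at α=3.755, β=2.7633, γ=3.1655.
cos(β/2)=0.188021, sin(β/2)=0.982165
d^3_{-3,2}: single k=5 term ⇒ +0.420924;  D = +0.092520-0.410630i
d^3_{-2,2}: k∈[4..5] ⇒ +0.164482 -0.897650 = -0.733168;  D = -0.279960-0.677612i
d^3_{-1,2}: k∈[3..4] ⇒ +0.039829 -0.543410 = -0.503581;  D = +0.425159+0.269877i
d^3_{0,2}: k∈[2..3] ⇒ +0.006603 -0.180181 = -0.173578;  D = -0.173380+0.008296i
d^3_{1,2}: k∈[1..2] ⇒ +0.000730 -0.039829 = -0.039099;  D = +0.030859-0.024010i
d^3_{2,2}: k∈[0..1] ⇒ +0.000044 -0.006028 = -0.005984;  D = -0.001746+0.005723i
d^3_{3,2}: single k=0 term ⇒ -0.000565;  D = -0.000176-0.000537i
Y_3^{m'}(θ=2.1108,φ=0.3554) and Σ D·Y over m':
  (+0.0925-0.4106i)·(+0.1273-0.2305i)  (-0.2800-0.6776i)·(-0.2929+0.2522i)  (+0.4252+0.2699i)·(+0.0836-0.0310i)  (-0.1734+0.0083i)·(+0.3220+0.0000i)  (+0.0309-0.0240i)·(-0.0836-0.0310i)  (-0.0017+0.0057i)·(-0.2929-0.2522i)  (-0.0002-0.0005i)·(-0.1273-0.2305i)
Y_3^2(R⁻¹ n̂) = +0.156667+0.066275i

Re=0.1567 Im=0.0663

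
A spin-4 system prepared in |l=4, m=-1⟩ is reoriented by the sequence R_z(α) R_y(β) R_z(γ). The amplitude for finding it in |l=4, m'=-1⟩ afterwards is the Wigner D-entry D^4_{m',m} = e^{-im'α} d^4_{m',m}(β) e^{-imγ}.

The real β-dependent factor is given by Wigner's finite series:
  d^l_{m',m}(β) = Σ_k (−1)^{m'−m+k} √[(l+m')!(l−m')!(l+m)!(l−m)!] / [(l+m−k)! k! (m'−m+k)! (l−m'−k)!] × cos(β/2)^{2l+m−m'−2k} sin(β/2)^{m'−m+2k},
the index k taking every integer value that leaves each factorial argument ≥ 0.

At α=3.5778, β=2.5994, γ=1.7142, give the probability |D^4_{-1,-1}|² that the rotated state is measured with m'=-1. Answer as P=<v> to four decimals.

First d^4_{-1,-1}(β=2.5994), then the phase factors e^{-i(-1)α} and e^{-i(-1)γ}:
Half-angle: c=0.267788, s=0.963478. N=√(6·120·6·120)=720.000000
k: max(0,(-1)−(-1))=0 … min(4+(-1),4−(-1))=3
  k=0: (−1)^0·720.0000/(720)·0.2678^8·0.9635^0 = +0.000026
  k=1: (−1)^1·720.0000/(48)·0.2678^6·0.9635^2 = -0.005135
  k=2: (−1)^2·720.0000/(24)·0.2678^4·0.9635^4 = +0.132939
  k=3: (−1)^3·720.0000/(72)·0.2678^2·0.9635^6 = -0.573631
d^4_{-1,-1}(2.5994) = +0.000026 -0.005135 +0.132939 -0.573631 = -0.445800
|D^4_{-1,-1}|² = |d^4_{-1,-1}(β)|² = (-0.445800)² = 0.198738 (the z-rotation phases have unit modulus)

P=0.1987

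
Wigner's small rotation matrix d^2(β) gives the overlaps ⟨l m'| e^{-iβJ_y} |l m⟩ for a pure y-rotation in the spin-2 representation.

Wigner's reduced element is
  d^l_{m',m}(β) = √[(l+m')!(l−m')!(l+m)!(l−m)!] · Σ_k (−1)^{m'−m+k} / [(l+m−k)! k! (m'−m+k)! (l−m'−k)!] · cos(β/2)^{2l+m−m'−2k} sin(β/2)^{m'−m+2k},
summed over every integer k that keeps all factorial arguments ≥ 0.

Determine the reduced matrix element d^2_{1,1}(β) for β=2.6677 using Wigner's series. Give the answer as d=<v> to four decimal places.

d=-0.1532

d^2_{1,1}(β=2.6677) via Wigner's sum:
With c≡cos(β/2)=0.234735 and s≡sin(β/2)=0.972059, N=[6·1·6·1]^{1/2}=6.000000
Admissible k: 0..1 (factorial args all ≥0)
  k=0: (−1)^0·6.0000/(6)·0.2347^4·0.9721^0 = +0.003036
  k=1: (−1)^1·6.0000/(2)·0.2347^2·0.9721^2 = -0.156194
d^2_{1,1}(2.6677) = +0.003036 -0.156194 = -0.153158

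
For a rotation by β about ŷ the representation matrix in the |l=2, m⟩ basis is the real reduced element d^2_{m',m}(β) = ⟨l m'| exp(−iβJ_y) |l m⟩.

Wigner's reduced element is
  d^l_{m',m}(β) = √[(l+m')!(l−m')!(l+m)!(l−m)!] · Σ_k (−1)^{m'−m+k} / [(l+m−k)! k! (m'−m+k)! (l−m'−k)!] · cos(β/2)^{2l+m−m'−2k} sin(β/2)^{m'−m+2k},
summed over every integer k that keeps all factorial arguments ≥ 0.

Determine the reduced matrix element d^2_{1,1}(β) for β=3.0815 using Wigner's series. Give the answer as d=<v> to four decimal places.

d=-0.0027

d^2_{1,1}(β=3.0815) via Wigner's sum:
With c≡cos(β/2)=0.030042 and s≡sin(β/2)=0.999549, N=[6·1·6·1]^{1/2}=6.000000
k∈{0,1} keeps every argument non-negative
  k=0: (−1)^0·6.0000/(6)·0.0300^4·0.9995^0 = +0.000001
  k=1: (−1)^1·6.0000/(2)·0.0300^2·0.9995^2 = -0.002705
d^2_{1,1}(3.0815) = +0.000001 -0.002705 = -0.002704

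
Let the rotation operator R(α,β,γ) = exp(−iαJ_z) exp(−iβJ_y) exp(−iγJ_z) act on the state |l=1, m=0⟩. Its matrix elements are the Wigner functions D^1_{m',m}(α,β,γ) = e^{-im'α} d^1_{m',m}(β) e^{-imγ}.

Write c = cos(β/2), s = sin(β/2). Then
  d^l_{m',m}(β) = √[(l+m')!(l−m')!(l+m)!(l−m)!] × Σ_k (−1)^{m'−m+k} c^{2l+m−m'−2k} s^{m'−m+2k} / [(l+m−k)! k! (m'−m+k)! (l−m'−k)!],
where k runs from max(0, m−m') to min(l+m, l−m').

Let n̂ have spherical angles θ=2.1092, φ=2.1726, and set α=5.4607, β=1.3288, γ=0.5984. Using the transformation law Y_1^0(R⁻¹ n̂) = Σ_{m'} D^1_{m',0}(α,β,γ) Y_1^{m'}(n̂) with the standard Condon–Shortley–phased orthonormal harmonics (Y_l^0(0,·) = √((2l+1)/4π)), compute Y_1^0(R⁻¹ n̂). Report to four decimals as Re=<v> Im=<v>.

Need the full column D^1_{m',0} for m'=−1..1 at α=5.4607, β=1.3288, γ=0.5984.
cos(β/2)=0.787287, sin(β/2)=0.616587
d^1_{-1,0}: single k=1 term ⇒ +0.686503;  D = +0.467098-0.503096i
d^1_{0,0}: k∈[0..1] ⇒ +0.619821 -0.380179 = +0.239641;  D = +0.239641+0.000000i
d^1_{1,0}: single k=0 term ⇒ -0.686503;  D = -0.467098-0.503096i
Y_1^{m'}(θ=2.1092,φ=2.1726) and Σ D·Y over m':
  (+0.4671-0.5031i)·(-0.1679-0.2445i)  (+0.2396+0.0000i)·(-0.2505+0.0000i)  (-0.4671-0.5031i)·(+0.1679-0.2445i)
Y_1^0(R⁻¹ n̂) = -0.462933+0.000000i

Re=-0.4629 Im=0.0000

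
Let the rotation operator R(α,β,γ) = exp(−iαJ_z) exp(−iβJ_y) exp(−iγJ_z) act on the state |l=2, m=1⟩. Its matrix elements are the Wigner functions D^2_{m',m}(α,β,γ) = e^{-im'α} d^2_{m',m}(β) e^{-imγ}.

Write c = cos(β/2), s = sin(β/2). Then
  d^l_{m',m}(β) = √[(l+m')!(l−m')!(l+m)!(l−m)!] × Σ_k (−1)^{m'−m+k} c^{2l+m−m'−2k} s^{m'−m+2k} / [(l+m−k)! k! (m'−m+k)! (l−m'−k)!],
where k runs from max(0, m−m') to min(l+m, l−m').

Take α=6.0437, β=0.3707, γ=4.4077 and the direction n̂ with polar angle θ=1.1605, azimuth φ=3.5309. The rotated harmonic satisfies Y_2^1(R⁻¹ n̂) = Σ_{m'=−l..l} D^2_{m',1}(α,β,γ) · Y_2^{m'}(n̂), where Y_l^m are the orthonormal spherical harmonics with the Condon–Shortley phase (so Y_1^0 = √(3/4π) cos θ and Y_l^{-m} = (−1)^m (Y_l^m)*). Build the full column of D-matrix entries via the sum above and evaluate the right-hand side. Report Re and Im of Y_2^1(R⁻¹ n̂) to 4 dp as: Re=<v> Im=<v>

Need the full column D^2_{m',1} for m'=−2..2 at α=6.0437, β=0.3707, γ=4.4077.
cos(β/2)=0.982872, sin(β/2)=0.184291
d^2_{-2,1}: single k=3 term ⇒ +0.012304;  D = +0.002133+0.012117i
d^2_{-1,1}: k∈[2..3] ⇒ +0.098429 -0.001153 = +0.097275;  D = -0.006338+0.097068i
d^2_{0,1}: k∈[1..2] ⇒ +0.428617 -0.015069 = +0.413548;  D = -0.124063+0.394500i
d^2_{1,1}: k∈[0..1] ⇒ +0.933227 -0.098429 = +0.834799;  D = -0.432185+0.714216i
d^2_{2,1}: single k=0 term ⇒ -0.349964;  D = +0.247031-0.247892i
Y_2^{m'}(θ=1.1605,φ=3.5309) and Σ D·Y over m':
  (+0.0021+0.0121i)·(+0.2312-0.2281i)  (-0.0063+0.0971i)·(-0.2614+0.1073i)  (-0.1241+0.3945i)·(-0.1648+0.0000i)  (-0.4322+0.7142i)·(+0.2614+0.1073i)  (+0.2470-0.2479i)·(+0.2312+0.2281i)
Y_2^1(R⁻¹ n̂) = -0.060964+0.050624i

Re=-0.0610 Im=0.0506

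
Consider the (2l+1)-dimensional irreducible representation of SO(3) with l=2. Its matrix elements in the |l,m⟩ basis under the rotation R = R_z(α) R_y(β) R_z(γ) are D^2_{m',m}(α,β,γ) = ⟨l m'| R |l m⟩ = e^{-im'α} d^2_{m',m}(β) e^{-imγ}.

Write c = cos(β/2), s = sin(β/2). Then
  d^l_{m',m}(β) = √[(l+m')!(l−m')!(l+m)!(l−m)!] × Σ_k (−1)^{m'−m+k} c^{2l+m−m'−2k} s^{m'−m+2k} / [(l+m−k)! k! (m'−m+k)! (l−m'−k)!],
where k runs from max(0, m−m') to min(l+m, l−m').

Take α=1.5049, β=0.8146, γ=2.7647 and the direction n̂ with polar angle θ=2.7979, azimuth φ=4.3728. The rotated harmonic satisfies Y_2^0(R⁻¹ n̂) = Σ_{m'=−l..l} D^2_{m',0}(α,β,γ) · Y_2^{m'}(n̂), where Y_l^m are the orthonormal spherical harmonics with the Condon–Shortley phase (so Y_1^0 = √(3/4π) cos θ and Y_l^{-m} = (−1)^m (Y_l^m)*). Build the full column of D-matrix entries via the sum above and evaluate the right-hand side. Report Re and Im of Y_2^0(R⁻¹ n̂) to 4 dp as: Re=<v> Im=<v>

Need the full column D^2_{m',0} for m'=−2..2 at α=1.5049, β=0.8146, γ=2.7647.
cos(β/2)=0.918194, sin(β/2)=0.396132
d^2_{-2,0}: single k=2 term ⇒ +0.324058;  D = -0.321248+0.042585i
d^2_{-1,0}: k∈[1..2] ⇒ +0.751135 -0.139807 = +0.611328;  D = +0.040255+0.610002i
d^2_{0,0}: k∈[0..2] ⇒ +0.710783 -0.529185 +0.024624 = +0.206222;  D = +0.206222+0.000000i
d^2_{1,0}: k∈[0..1] ⇒ -0.751135 +0.139807 = -0.611328;  D = -0.040255+0.610002i
d^2_{2,0}: single k=0 term ⇒ +0.324058;  D = -0.321248-0.042585i
Y_2^{m'}(θ=2.7979,φ=4.3728) and Σ D·Y over m':
  (-0.3212+0.0426i)·(-0.0341-0.0276i)  (+0.0403+0.6100i)·(+0.0816-0.2311i)  (+0.2062+0.0000i)·(+0.5233+0.0000i)  (-0.0403+0.6100i)·(-0.0816-0.2311i)  (-0.3212-0.0426i)·(-0.0341+0.0276i)
Y_2^0(R⁻¹ n̂) = +0.420716+0.000000i

Re=0.4207 Im=0.0000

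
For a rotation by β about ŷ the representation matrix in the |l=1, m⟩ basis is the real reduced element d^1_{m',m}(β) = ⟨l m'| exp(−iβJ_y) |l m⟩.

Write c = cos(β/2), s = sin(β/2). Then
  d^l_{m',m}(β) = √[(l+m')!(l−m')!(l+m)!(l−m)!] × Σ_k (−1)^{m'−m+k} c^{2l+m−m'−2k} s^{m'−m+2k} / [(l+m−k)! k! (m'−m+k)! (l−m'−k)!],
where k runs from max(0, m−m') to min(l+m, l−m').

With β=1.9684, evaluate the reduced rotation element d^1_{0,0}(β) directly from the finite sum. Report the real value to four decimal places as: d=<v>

d=-0.3872

d^1_{0,0}(β=1.9684) via Wigner's sum:
Half-angle: c=0.553530, s=0.832830. N=√(1·1·1·1)=1.000000
The bounds max(0,m−m')=0 and min(l+m,l−m')=1 give 2 terms
  k=0: (−1)^0·1.0000/(1)·0.5535^2·0.8328^0 = +0.306395
  k=1: (−1)^1·1.0000/(1)·0.5535^0·0.8328^2 = -0.693605
d^1_{0,0}(1.9684) = +0.306395 -0.693605 = -0.387210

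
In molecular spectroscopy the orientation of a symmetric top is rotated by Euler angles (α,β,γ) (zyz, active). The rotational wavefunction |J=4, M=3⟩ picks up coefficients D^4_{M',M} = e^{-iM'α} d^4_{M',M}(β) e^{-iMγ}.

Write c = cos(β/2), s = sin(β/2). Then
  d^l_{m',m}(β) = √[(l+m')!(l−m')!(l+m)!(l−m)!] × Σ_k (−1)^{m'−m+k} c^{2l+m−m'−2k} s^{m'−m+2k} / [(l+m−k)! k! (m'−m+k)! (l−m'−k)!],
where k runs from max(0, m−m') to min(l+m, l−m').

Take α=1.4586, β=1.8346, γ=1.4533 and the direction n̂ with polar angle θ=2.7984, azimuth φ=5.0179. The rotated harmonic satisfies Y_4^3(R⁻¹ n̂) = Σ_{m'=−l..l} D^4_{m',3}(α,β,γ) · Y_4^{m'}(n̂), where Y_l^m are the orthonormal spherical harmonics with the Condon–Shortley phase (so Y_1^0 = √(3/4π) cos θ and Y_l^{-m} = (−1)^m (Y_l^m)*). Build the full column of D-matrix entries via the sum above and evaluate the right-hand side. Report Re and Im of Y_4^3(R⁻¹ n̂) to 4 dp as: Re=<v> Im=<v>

Re=0.0038 Im=0.0639

Need the full column D^4_{m',3} for m'=−4..4 at α=1.4586, β=1.8346, γ=1.4533.
cos(β/2)=0.607966, sin(β/2)=0.793963
d^4_{-4,3}: single k=7 term ⇒ +0.342000;  D = +0.032882+0.340416i
d^4_{-3,3}: k∈[6..7] ⇒ +0.648124 -0.157907 = +0.490217;  D = +0.490155+0.007794i
d^4_{-2,3}: k∈[5..6] ⇒ +0.795838 -0.452424 = +0.343414;  D = +0.043870-0.340601i
d^4_{-1,3}: k∈[4..5] ⇒ +0.718187 -0.734904 = -0.016717;  D = +0.016237+0.003978i
d^4_{0,3}: k∈[3..4] ⇒ +0.491883 -0.838887 = -0.347004;  D = +0.119798-0.325669i
d^4_{1,3}: k∈[2..3] ⇒ +0.252666 -0.718187 = -0.465521;  D = -0.416158-0.208619i
d^4_{2,3}: k∈[1..2] ⇒ +0.091205 -0.466641 = -0.375436;  D = -0.204767+0.314678i
d^4_{3,3}: k∈[0..1] ⇒ +0.018665 -0.222830 = -0.204165;  D = +0.157581+0.129814i
d^4_{4,3}: single k=0 term ⇒ -0.068945;  D = +0.049519-0.047971i
Y_4^{m'}(θ=2.7984,φ=5.0179) and Σ D·Y over m':
  (+0.0329+0.3404i)·(+0.0019-0.0053i)  (+0.4902+0.0078i)·(+0.0356+0.0273i)  (+0.0439-0.3406i)·(-0.1616+0.1132i)  (+0.0162+0.0040i)·(-0.1446-0.4586i)  (+0.1198-0.3257i)·(+0.4146+0.0000i)  (-0.4162-0.2086i)·(+0.1446-0.4586i)  (-0.2048+0.3147i)·(-0.1616-0.1132i)  (+0.1576+0.1298i)·(-0.0356+0.0273i)  (+0.0495-0.0480i)·(+0.0019+0.0053i)
Y_4^3(R⁻¹ n̂) = +0.003767+0.063939i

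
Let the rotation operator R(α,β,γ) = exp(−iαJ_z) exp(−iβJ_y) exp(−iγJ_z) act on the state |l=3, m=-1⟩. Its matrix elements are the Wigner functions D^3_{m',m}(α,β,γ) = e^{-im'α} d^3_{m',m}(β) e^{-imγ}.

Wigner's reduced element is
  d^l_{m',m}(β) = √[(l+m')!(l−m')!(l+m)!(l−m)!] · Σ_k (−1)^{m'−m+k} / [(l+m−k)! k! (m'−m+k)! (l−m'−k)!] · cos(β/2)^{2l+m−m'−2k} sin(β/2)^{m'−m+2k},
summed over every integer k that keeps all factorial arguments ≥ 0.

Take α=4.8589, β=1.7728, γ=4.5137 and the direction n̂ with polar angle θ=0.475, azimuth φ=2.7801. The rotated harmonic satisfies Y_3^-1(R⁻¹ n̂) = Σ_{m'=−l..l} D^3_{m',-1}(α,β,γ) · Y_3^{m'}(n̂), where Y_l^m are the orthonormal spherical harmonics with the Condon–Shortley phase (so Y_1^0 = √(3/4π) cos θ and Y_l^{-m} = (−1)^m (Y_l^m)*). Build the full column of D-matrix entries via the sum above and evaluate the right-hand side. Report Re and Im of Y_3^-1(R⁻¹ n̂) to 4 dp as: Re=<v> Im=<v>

Need the full column D^3_{m',-1} for m'=−3..3 at α=4.8589, β=1.7728, γ=4.5137.
cos(β/2)=0.632205, sin(β/2)=0.774801
d^3_{-3,-1}: single k=2 term ⇒ +0.371414;  D = +0.360694+0.088591i
d^3_{-2,-1}: k∈[1..2] ⇒ +0.247446 -0.743318 = -0.495872;  D = +0.046708-0.493667i
d^3_{-1,-1}: k∈[0..2] ⇒ +0.063848 -0.767190 +0.864227 = +0.160886;  D = -0.160667+0.008391i
d^3_{0,-1}: k∈[0..2] ⇒ -0.271064 +1.221397 -0.611504 = +0.338829;  D = -0.066879-0.332163i
d^3_{1,-1}: k∈[0..2] ⇒ +0.575393 -1.152303 +0.216342 = -0.360569;  D = -0.339298+0.122011i
d^3_{2,-1}: k∈[0..1] ⇒ -0.743318 +0.558224 = -0.185094;  D = -0.087389-0.163165i
d^3_{3,-1}: single k=0 term ⇒ +0.557856;  D = -0.448046+0.332353i
Y_3^{m'}(θ=0.475,φ=2.7801) and Σ D·Y over m':
  (+0.3607+0.0886i)·(-0.0187-0.0353i)  (+0.0467-0.4937i)·(+0.1425+0.1258i)  (-0.1607+0.0084i)·(-0.4084-0.1544i)  (-0.0669-0.3322i)·(+0.3167+0.0000i)  (-0.3393+0.1220i)·(+0.4084-0.1544i)  (-0.0874-0.1632i)·(+0.1425-0.1258i)  (-0.4480+0.3324i)·(+0.0187-0.0353i)
Y_3^-1(R⁻¹ n̂) = -0.038462-0.050701i

Re=-0.0385 Im=-0.0507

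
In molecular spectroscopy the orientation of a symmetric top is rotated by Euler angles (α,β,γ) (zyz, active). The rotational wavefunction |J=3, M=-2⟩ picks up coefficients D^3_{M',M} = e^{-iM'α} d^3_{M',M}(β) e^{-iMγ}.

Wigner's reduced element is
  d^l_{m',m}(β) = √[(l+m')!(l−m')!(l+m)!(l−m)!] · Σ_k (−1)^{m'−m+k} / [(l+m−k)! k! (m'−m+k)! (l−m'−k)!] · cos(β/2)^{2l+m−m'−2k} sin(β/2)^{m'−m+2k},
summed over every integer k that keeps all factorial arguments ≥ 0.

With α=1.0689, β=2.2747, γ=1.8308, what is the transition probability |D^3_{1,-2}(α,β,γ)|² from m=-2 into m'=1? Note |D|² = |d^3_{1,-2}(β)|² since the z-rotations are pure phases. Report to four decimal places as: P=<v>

Split into d^3_{1,-2}(β=2.2747) × two z-phases.
Half-angle: c=0.420001, s=0.907524. N=√(24·2·1·120)=75.894664
The bounds max(0,m−m')=0 and min(l+m,l−m')=1 give 2 terms
  k=0: (−1)^3·75.8947/(12)·0.4200^3·0.9075^3 = -0.350231
  k=1: (−1)^4·75.8947/(24)·0.4200^1·0.9075^5 = +0.817598
d^3_{1,-2}(2.2747) = -0.350231 +0.817598 = +0.467367
|D^3_{1,-2}|² = |d^3_{1,-2}(β)|² = (+0.467367)² = 0.218432 (the z-rotation phases have unit modulus)

P=0.2184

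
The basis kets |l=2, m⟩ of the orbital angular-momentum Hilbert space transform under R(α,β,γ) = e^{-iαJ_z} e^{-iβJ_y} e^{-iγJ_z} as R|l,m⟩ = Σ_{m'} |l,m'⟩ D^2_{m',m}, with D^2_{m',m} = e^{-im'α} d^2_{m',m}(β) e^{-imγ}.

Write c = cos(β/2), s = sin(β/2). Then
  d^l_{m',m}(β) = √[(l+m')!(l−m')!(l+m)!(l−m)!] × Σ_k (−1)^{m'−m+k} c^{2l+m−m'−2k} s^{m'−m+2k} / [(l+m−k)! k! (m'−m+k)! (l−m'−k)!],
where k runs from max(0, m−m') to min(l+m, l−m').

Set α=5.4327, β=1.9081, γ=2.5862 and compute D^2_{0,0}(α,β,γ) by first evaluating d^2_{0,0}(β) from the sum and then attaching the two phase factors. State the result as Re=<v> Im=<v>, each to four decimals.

Re=-0.3357 Im=0.0000

Split into d^2_{0,0}(β=1.9081) × two z-phases.
c=cos(1.9081/2)=0.578384, s=sin(1.9081/2)=0.815765; N=√[2·2·2·2]=4.000000
Admissible k: 0..2 (factorial args all ≥0)
  k=0: (−1)^0·4.0000/(4)·0.5784^4·0.8158^0 = +0.111909
  k=1: (−1)^1·4.0000/(1)·0.5784^2·0.8158^2 = -0.890476
  k=2: (−1)^2·4.0000/(4)·0.5784^0·0.8158^4 = +0.442853
d^2_{0,0}(1.9081) = +0.111909 -0.890476 +0.442853 = -0.335714
Phases: e^{-i·(0)·5.4327}=+1.000000+0.000000i, e^{-i·(0)·2.5862}=+1.000000+0.000000i ⇒ D=-0.335714+0.000000i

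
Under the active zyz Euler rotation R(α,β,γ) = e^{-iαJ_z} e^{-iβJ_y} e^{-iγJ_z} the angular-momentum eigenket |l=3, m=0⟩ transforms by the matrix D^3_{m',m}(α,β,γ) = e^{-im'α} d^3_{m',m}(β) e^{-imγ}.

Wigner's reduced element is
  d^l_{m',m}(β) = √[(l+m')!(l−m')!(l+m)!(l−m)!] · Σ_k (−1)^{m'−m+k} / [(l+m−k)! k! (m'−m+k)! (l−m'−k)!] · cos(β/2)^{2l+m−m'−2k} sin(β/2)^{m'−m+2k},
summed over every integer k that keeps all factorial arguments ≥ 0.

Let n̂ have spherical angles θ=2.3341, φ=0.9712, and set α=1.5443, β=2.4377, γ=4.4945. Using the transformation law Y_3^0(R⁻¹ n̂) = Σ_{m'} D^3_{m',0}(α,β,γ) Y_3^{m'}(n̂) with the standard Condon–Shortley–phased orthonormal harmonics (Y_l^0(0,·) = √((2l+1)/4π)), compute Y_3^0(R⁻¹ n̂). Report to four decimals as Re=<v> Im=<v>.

Need the full column D^3_{m',0} for m'=−3..3 at α=1.5443, β=2.4377, γ=4.4945.
cos(β/2)=0.344725, sin(β/2)=0.938704
d^3_{-3,0}: single k=3 term ⇒ +0.151538;  D = -0.012033-0.151059i
d^3_{-2,0}: k∈[2..3] ⇒ +0.068157 -0.505384 = -0.437227;  D = +0.436613-0.023159i
d^3_{-1,0}: k∈[1..3] ⇒ +0.015830 -0.352142 +0.870375 = +0.534063;  D = +0.014149+0.533876i
d^3_{0,0}: k∈[0..3] ⇒ +0.001678 -0.111994 +0.830430 -0.684181 = +0.035934;  D = +0.035934+0.000000i
d^3_{1,0}: k∈[0..2] ⇒ -0.015830 +0.352142 -0.870375 = -0.534063;  D = -0.014149+0.533876i
d^3_{2,0}: k∈[0..1] ⇒ +0.068157 -0.505384 = -0.437227;  D = +0.436613+0.023159i
d^3_{3,0}: single k=0 term ⇒ -0.151538;  D = +0.012033-0.151059i
Y_3^{m'}(θ=2.3341,φ=0.9712) and Σ D·Y over m':
  (-0.0120-0.1511i)·(-0.1533-0.0356i)  (+0.4366-0.0232i)·(+0.1339+0.3437i)  (+0.0141+0.5339i)·(+0.1831-0.2679i)  (+0.0359+0.0000i)·(+0.1575+0.0000i)  (-0.0141+0.5339i)·(-0.1831-0.2679i)  (+0.4366+0.0232i)·(+0.1339-0.3437i)  (+0.0120-0.1511i)·(+0.1533-0.0356i)
Y_3^0(R⁻¹ n̂) = +0.422691+0.000000i

Re=0.4227 Im=0.0000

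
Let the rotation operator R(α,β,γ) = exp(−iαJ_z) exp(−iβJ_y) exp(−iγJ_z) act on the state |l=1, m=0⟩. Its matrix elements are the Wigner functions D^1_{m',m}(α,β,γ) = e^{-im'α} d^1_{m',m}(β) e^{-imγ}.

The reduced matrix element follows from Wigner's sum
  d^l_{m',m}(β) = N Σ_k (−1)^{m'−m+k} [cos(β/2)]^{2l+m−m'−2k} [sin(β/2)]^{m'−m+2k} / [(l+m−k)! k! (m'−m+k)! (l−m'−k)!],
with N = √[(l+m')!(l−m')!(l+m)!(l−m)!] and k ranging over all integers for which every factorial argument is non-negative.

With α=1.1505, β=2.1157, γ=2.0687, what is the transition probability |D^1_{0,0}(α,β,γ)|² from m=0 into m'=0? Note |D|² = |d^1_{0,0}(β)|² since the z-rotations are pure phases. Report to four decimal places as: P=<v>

P=0.2687

D^1_{0,0}(1.1505,2.1157,2.0687) = e^{-i·0·1.1505}·d^1_{0,0}(2.1157)·e^{-i·0·2.0687}. Compute d first:
c=cos(2.1157/2)=0.490747, s=sin(2.1157/2)=0.871302; N=√[1·1·1·1]=1.000000
k∈{0,1} keeps every argument non-negative
  k=0: (−1)^0·1.0000/(1)·0.4907^2·0.8713^0 = +0.240832
  k=1: (−1)^1·1.0000/(1)·0.4907^0·0.8713^2 = -0.759168
d^1_{0,0}(2.1157) = +0.240832 -0.759168 = -0.518336
|D^1_{0,0}|² = |d^1_{0,0}(β)|² = (-0.518336)² = 0.268672 (the z-rotation phases have unit modulus)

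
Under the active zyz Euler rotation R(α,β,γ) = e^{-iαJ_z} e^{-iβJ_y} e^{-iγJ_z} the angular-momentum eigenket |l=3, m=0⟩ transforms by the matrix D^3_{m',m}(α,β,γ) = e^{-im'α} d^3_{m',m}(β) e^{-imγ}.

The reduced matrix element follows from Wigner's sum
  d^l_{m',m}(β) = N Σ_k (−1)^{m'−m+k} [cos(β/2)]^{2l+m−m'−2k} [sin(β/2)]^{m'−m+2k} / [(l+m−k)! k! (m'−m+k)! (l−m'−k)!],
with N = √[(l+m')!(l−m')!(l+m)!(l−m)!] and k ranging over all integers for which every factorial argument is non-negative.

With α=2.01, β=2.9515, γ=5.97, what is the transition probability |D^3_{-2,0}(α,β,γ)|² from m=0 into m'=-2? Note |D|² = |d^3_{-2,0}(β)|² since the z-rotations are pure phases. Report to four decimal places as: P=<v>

P=0.0023

Split into d^3_{-2,0}(β=2.9515) × two z-phases.
With c≡cos(β/2)=0.094903 and s≡sin(β/2)=0.995486, N=[1·120·6·6]^{1/2}=65.726707
The bounds max(0,m−m')=2 and min(l+m,l−m')=3 give 2 terms
  k=2: (−1)^0·65.7267/(12)·0.0949^4·0.9955^2 = +0.000440
  k=3: (−1)^1·65.7267/(12)·0.0949^2·0.9955^4 = -0.048447
d^3_{-2,0}(2.9515) = +0.000440 -0.048447 = -0.048006
|D^3_{-2,0}|² = |d^3_{-2,0}(β)|² = (-0.048006)² = 0.002305 (the z-rotation phases have unit modulus)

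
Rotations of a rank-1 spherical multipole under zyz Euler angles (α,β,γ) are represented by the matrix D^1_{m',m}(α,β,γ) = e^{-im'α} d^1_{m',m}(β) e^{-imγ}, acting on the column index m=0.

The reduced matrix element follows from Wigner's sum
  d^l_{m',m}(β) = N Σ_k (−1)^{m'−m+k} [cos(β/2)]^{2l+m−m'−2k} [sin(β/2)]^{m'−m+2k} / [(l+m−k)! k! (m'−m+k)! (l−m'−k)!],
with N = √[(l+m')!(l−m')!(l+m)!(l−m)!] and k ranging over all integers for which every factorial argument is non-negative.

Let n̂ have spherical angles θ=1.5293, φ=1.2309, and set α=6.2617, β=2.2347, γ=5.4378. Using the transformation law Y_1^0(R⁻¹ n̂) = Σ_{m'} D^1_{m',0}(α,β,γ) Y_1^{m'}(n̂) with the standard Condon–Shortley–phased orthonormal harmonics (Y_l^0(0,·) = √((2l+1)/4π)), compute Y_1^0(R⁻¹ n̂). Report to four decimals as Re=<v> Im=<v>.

Need the full column D^1_{m',0} for m'=−1..1 at α=6.2617, β=2.2347, γ=5.4378.
cos(β/2)=0.438066, sin(β/2)=0.898943
d^1_{-1,0}: single k=1 term ⇒ +0.556912;  D = +0.556784-0.011965i
d^1_{0,0}: k∈[0..1] ⇒ +0.191902 -0.808098 = -0.616196;  D = -0.616196+0.000000i
d^1_{1,0}: single k=0 term ⇒ -0.556912;  D = -0.556784-0.011965i
Y_1^{m'}(θ=1.5293,φ=1.2309) and Σ D·Y over m':
  (+0.5568-0.0120i)·(+0.1151-0.3254i)  (-0.6162+0.0000i)·(+0.0203+0.0000i)  (-0.5568-0.0120i)·(-0.1151-0.3254i)
Y_1^0(R⁻¹ n̂) = +0.107877+0.000000i

Re=0.1079 Im=0.0000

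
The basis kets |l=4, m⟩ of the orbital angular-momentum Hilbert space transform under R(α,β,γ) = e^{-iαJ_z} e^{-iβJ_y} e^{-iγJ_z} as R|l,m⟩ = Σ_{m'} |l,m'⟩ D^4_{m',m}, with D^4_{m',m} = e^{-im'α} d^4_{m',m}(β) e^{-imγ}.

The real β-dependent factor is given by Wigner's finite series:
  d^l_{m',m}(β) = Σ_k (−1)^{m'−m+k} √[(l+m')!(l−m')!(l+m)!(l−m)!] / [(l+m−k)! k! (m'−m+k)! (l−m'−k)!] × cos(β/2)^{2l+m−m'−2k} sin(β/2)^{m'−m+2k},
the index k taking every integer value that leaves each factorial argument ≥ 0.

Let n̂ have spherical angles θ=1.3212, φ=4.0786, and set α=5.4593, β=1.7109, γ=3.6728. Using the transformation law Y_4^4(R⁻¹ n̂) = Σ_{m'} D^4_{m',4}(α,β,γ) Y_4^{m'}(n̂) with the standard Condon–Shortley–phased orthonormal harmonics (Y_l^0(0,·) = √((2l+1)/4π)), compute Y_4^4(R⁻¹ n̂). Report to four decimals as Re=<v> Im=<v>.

Re=-0.4220 Im=0.0380

Need the full column D^4_{m',4} for m'=−4..4 at α=5.4593, β=1.7109, γ=3.6728.
cos(β/2)=0.655879, sin(β/2)=0.754866
d^4_{-4,4}: single k=8 term ⇒ +0.105429;  D = +0.068561+0.080092i
d^4_{-3,4}: single k=7 term ⇒ +0.259095;  D = -0.029963+0.257356i
d^4_{-2,4}: single k=6 term ⇒ +0.421159;  D = -0.340058+0.248466i
d^4_{-1,4}: single k=5 term ⇒ +0.517505;  D = -0.507909-0.099198i
d^4_{0,4}: single k=4 term ⇒ +0.502717;  D = -0.264490-0.427515i
d^4_{1,4}: single k=3 term ⇒ +0.390681;  D = +0.104151-0.376542i
d^4_{2,4}: single k=2 term ⇒ +0.240027;  D = +0.213228-0.110213i
d^4_{3,4}: single k=1 term ⇒ +0.111476;  D = +0.104838+0.037892i
d^4_{4,4}: single k=0 term ⇒ +0.034244;  D = +0.013338+0.031540i
Y_4^{m'}(θ=1.3212,φ=4.0786) and Σ D·Y over m':
  (+0.0686+0.0801i)·(-0.3206+0.2224i)  (-0.0300+0.2574i)·(+0.2661+0.0913i)  (-0.3401+0.2485i)·(+0.0537+0.1717i)  (-0.5079-0.0992i)·(+0.1725-0.2348i)  (-0.2645-0.4275i)·(+0.1375+0.0000i)  (+0.1042-0.3765i)·(-0.1725-0.2348i)  (+0.2132-0.1102i)·(+0.0537-0.1717i)  (+0.1048+0.0379i)·(-0.2661+0.0913i)  (+0.0133+0.0315i)·(-0.3206-0.2224i)
Y_4^4(R⁻¹ n̂) = -0.421956+0.037985i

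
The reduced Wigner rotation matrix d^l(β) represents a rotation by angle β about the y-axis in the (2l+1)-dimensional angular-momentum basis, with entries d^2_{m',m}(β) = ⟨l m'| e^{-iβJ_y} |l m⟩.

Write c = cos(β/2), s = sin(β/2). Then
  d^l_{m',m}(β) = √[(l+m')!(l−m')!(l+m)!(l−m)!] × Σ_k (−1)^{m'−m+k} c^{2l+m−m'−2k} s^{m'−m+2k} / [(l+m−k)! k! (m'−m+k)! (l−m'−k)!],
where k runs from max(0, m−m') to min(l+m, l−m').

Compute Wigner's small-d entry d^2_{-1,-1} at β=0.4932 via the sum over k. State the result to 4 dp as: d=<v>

d^2_{-1,-1}(β=0.4932) via Wigner's sum:
Half-angle: c=0.969748, s=0.244108. N=√(1·6·1·6)=6.000000
The bounds max(0,m−m')=0 and min(l+m,l−m')=1 give 2 terms
  k=0: (−1)^0·6.0000/(6)·0.9697^4·0.2441^0 = +0.884373
  k=1: (−1)^1·6.0000/(2)·0.9697^2·0.2441^2 = -0.168114
d^2_{-1,-1}(0.4932) = +0.884373 -0.168114 = +0.716259

d=0.7163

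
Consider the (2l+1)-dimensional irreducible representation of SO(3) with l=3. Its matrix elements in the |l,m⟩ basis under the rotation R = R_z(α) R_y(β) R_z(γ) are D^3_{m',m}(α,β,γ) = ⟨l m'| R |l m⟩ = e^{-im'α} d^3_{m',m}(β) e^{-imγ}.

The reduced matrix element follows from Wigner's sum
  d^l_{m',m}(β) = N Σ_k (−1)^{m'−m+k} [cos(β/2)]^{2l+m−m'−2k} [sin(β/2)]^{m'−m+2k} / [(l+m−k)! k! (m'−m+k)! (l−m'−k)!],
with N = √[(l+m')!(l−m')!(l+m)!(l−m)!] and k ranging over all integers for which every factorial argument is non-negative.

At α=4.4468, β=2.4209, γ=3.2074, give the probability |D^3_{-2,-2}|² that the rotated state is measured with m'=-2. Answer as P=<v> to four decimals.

P=0.0043

First d^3_{-2,-2}(β=2.4209), then the phase factors e^{-i(-2)α} and e^{-i(-2)γ}:
Half-angle: c=0.352598, s=0.935775. N=√(1·120·1·120)=120.000000
k∈{0,1} keeps every argument non-negative
  k=0: (−1)^0·120.0000/(120)·0.3526^6·0.9358^0 = +0.001922
  k=1: (−1)^1·120.0000/(24)·0.3526^4·0.9358^2 = -0.067676
d^3_{-2,-2}(2.4209) = +0.001922 -0.067676 = -0.065754
|D^3_{-2,-2}|² = |d^3_{-2,-2}(β)|² = (-0.065754)² = 0.004324 (the z-rotation phases have unit modulus)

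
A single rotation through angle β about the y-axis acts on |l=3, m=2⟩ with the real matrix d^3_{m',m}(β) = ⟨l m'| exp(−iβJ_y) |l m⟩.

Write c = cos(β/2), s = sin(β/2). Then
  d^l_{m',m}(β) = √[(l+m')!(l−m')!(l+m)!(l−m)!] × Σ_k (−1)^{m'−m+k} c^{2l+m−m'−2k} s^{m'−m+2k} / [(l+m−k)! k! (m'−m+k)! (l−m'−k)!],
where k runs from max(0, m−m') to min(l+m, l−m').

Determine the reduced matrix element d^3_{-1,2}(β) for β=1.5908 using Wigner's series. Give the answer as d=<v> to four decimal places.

d^3_{-1,2}(β=1.5908) via Wigner's sum:
Half-angle: c=0.699999, s=0.714144. N=√(2·24·120·1)=75.894664
k: max(0,(2)−(-1))=3 … min(3+(2),3−(-1))=4
  k=3: (−1)^0·75.8947/(12)·0.7000^3·0.7141^3 = +0.790095
  k=4: (−1)^1·75.8947/(24)·0.7000^1·0.7141^5 = -0.411174
d^3_{-1,2}(1.5908) = +0.790095 -0.411174 = +0.378921

d=0.3789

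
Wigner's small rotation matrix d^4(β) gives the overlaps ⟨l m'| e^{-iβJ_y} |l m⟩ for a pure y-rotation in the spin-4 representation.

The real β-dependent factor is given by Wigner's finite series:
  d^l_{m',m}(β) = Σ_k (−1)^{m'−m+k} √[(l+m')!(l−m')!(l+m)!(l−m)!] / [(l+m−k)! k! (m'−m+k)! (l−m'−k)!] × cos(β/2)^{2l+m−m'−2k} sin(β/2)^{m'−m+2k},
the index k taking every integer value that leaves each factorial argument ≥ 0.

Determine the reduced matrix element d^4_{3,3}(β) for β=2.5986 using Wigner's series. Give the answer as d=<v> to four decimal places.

d^4_{3,3}(β=2.5986) via Wigner's sum:
With c≡cos(β/2)=0.268173 and s≡sin(β/2)=0.963371, N=[5040·1·5040·1]^{1/2}=5040.000000
k: max(0,(3)−(3))=0 … min(4+(3),4−(3))=1
  k=0: (−1)^0·5040.0000/(5040)·0.2682^8·0.9634^0 = +0.000027
  k=1: (−1)^1·5040.0000/(720)·0.2682^6·0.9634^2 = -0.002416
d^4_{3,3}(2.5986) = +0.000027 -0.002416 = -0.002390

d=-0.0024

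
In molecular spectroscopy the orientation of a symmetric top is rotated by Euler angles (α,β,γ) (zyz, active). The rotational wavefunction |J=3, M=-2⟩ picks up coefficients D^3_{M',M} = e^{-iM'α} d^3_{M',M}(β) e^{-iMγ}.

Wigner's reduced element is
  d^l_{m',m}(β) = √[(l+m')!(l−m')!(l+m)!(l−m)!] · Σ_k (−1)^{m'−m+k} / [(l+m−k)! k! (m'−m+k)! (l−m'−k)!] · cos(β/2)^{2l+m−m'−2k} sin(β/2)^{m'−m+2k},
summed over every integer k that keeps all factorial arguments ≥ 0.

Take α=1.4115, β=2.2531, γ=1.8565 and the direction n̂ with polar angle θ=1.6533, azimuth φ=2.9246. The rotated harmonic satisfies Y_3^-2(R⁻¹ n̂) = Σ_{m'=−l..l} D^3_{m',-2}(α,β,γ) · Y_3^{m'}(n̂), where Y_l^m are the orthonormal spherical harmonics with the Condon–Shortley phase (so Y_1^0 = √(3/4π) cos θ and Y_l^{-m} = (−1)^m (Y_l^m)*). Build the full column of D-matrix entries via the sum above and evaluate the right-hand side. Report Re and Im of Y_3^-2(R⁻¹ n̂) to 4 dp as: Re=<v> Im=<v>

Re=0.0792 Im=0.0574

Need the full column D^3_{m',-2} for m'=−3..3 at α=1.4115, β=2.2531, γ=1.8565.
cos(β/2)=0.429777, sin(β/2)=0.902935
d^3_{-3,-2}: single k=1 term ⇒ +0.032430;  D = -0.003028+0.032289i
d^3_{-2,-2}: k∈[0..1] ⇒ +0.006302 -0.139078 = -0.132776;  D = -0.128555-0.033211i
d^3_{-1,-2}: k∈[0..1] ⇒ -0.041867 +0.369598 = +0.327731;  D = +0.131271-0.300293i
d^3_{0,-2}: k∈[0..1] ⇒ +0.152352 -0.672471 = -0.520119;  D = +0.437493+0.281289i
d^3_{1,-2}: k∈[0..1] ⇒ -0.369598 +0.815691 = +0.446093;  D = -0.297719+0.332207i
d^3_{2,-2}: k∈[0..1] ⇒ +0.613879 -0.541924 = +0.071955;  D = +0.045289+0.055914i
d^3_{3,-2}: single k=0 term ⇒ -0.631832;  D = -0.547844+0.314767i
Y_3^{m'}(θ=1.6533,φ=2.9246) and Σ D·Y over m':
  (-0.0030+0.0323i)·(-0.3285-0.2503i)  (-0.1286-0.0332i)·(-0.0759-0.0352i)  (+0.1313-0.3003i)·(+0.3038+0.0670i)  (+0.4375+0.2813i)·(+0.0912+0.0000i)  (-0.2977+0.3322i)·(-0.3038+0.0670i)  (+0.0453+0.0559i)·(-0.0759+0.0352i)  (-0.5478+0.3148i)·(+0.3285-0.2503i)
Y_3^-2(R⁻¹ n̂) = +0.079168+0.057374i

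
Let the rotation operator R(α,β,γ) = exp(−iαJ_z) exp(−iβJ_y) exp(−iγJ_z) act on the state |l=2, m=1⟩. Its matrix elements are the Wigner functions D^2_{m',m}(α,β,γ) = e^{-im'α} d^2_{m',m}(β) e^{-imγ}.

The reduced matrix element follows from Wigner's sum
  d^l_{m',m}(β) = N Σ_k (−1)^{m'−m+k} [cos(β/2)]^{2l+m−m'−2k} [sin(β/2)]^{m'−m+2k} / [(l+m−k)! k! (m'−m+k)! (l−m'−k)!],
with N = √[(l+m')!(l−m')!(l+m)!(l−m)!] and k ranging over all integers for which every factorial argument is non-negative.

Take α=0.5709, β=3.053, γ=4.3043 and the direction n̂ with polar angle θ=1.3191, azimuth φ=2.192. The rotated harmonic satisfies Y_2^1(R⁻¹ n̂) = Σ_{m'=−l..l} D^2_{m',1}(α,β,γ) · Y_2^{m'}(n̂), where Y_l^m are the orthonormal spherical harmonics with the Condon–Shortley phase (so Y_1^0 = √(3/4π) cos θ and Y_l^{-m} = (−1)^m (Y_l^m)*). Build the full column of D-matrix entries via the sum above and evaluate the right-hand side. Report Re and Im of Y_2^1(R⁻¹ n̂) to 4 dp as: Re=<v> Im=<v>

Re=-0.1752 Im=-0.0701

Need the full column D^2_{m',1} for m'=−2..2 at α=0.5709, β=3.053, γ=4.3043.
cos(β/2)=0.044282, sin(β/2)=0.999019
d^2_{-2,1}: single k=3 term ⇒ +0.088303;  D = -0.088284+0.001846i
d^2_{-1,1}: k∈[2..3] ⇒ +0.005871 -0.996082 = -0.990211;  D = +0.821810-0.552401i
d^2_{0,1}: k∈[1..2] ⇒ +0.000212 -0.108149 = -0.107937;  D = +0.042835-0.099073i
d^2_{1,1}: k∈[0..1] ⇒ +0.000004 -0.005871 = -0.005867;  D = -0.000951-0.005790i
d^2_{2,1}: single k=0 term ⇒ -0.000173;  D = -0.000116-0.000129i
Y_2^{m'}(θ=1.3191,φ=2.192) and Σ D·Y over m':
  (-0.0883+0.0018i)·(-0.1169+0.3430i)  (+0.8218-0.5524i)·(-0.1085-0.1515i)  (+0.0428-0.0991i)·(-0.2567+0.0000i)  (-0.0010-0.0058i)·(+0.1085-0.1515i)  (-0.0001-0.0001i)·(-0.1169-0.3430i)
Y_2^1(R⁻¹ n̂) = -0.175154-0.070107i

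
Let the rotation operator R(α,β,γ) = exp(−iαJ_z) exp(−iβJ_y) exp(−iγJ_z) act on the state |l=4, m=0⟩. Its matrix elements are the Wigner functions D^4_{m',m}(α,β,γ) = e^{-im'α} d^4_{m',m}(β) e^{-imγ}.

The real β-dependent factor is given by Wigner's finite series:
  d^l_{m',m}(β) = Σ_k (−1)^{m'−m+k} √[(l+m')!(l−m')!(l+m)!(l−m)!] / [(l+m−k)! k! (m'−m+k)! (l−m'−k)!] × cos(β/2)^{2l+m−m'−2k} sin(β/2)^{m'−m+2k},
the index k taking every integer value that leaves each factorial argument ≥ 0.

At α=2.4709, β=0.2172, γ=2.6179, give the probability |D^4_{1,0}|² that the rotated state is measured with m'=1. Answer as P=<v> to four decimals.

P=0.1869

Split into d^4_{1,0}(β=0.2172) × two z-phases.
Half-angle: c=0.994109, s=0.108387. N=√(120·6·24·24)=643.987578
The bounds max(0,m−m')=0 and min(l+m,l−m')=3 give 4 terms
  k=0: (−1)^1·643.9876/(144)·0.9941^7·0.1084^1 = -0.465081
  k=1: (−1)^2·643.9876/(24)·0.9941^5·0.1084^3 = +0.033171
  k=2: (−1)^3·643.9876/(24)·0.9941^3·0.1084^5 = -0.000394
  k=3: (−1)^4·643.9876/(144)·0.9941^1·0.1084^7 = +0.000001
d^4_{1,0}(0.2172) = -0.465081 +0.033171 -0.000394 +0.000001 = -0.432303
|D^4_{1,0}|² = |d^4_{1,0}(β)|² = (-0.432303)² = 0.186886 (the z-rotation phases have unit modulus)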